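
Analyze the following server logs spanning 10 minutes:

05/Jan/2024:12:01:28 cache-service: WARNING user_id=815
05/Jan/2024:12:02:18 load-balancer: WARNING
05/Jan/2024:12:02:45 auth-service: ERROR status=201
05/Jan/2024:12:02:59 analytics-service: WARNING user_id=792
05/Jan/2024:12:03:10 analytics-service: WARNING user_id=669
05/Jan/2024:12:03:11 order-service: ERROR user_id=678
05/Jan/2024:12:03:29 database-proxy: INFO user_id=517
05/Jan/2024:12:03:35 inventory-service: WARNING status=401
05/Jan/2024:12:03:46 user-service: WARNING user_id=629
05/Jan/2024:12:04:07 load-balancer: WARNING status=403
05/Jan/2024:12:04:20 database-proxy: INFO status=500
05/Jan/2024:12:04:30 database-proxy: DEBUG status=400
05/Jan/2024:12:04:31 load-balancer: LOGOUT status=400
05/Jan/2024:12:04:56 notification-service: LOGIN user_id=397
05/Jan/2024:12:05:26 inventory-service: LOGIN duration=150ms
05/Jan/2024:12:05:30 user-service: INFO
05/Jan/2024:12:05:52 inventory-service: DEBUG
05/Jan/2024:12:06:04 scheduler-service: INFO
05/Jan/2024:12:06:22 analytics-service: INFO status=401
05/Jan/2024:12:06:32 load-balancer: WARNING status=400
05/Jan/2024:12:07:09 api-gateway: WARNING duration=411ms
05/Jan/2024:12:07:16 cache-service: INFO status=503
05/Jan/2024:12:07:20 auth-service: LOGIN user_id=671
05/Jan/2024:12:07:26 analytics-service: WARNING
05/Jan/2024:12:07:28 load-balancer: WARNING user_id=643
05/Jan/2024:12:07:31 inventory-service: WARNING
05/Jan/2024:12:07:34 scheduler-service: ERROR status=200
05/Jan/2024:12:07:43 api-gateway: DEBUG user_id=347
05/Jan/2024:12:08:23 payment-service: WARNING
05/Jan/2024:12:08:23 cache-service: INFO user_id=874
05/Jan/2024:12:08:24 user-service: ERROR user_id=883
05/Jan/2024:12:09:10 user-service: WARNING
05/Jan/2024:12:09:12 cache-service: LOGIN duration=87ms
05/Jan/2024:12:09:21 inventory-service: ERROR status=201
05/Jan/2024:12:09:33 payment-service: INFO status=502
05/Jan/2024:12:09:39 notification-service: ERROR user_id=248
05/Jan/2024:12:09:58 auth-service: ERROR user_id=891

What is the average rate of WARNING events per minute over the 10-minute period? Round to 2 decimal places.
1.4

To calculate the rate:

1. Count total WARNING events: 14
2. Total time period: 10 minutes
3. Rate = 14 / 10 = 1.4 events per minute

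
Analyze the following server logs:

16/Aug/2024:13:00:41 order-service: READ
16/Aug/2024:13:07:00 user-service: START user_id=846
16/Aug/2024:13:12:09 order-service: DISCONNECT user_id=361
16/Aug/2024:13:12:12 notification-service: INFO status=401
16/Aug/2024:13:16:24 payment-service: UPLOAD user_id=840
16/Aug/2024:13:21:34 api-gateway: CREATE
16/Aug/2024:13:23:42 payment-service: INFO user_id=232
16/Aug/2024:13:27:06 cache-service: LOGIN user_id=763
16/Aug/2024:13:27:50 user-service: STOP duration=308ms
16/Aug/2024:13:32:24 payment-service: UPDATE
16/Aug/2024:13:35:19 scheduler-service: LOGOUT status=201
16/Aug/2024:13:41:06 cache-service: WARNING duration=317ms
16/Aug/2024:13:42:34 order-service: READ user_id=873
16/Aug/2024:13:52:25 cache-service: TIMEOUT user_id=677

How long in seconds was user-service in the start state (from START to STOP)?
1250

To calculate state duration:

1. Find START event for user-service: 16/Aug/2024:13:07:00
2. Find STOP event for user-service: 16/Aug/2024:13:27:50
3. Calculate duration: 16/Aug/2024:13:27:50 - 16/Aug/2024:13:07:00 = 1250 seconds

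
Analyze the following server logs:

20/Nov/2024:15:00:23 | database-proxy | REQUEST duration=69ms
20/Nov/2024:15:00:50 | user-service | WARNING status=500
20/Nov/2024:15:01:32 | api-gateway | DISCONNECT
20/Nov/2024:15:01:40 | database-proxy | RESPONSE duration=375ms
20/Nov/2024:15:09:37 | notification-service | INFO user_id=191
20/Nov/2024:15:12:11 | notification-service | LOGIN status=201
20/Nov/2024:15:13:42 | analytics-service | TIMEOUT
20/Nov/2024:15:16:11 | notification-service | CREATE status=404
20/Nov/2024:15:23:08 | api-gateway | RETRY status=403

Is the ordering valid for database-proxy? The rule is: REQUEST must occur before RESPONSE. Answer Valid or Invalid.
Valid

To validate ordering:

1. Required order: REQUEST → RESPONSE
2. Rule: REQUEST must occur before RESPONSE
3. Check actual order of events for database-proxy
4. Result: Valid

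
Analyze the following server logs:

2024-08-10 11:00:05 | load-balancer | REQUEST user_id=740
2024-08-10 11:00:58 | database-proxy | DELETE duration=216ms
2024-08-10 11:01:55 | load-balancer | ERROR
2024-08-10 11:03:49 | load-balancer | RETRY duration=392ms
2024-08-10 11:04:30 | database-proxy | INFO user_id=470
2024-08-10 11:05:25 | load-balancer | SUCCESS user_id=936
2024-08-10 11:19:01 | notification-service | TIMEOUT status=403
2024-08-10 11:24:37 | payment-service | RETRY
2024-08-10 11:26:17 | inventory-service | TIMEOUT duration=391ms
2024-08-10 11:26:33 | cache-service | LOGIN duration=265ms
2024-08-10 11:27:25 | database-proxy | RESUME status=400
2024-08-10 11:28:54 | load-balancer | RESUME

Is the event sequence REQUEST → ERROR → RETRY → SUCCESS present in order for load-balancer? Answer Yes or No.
Yes

To verify sequence order:

1. Find all events in sequence REQUEST → ERROR → RETRY → SUCCESS for load-balancer
2. Extract their timestamps
3. Check if timestamps are in ascending order
4. Result: Yes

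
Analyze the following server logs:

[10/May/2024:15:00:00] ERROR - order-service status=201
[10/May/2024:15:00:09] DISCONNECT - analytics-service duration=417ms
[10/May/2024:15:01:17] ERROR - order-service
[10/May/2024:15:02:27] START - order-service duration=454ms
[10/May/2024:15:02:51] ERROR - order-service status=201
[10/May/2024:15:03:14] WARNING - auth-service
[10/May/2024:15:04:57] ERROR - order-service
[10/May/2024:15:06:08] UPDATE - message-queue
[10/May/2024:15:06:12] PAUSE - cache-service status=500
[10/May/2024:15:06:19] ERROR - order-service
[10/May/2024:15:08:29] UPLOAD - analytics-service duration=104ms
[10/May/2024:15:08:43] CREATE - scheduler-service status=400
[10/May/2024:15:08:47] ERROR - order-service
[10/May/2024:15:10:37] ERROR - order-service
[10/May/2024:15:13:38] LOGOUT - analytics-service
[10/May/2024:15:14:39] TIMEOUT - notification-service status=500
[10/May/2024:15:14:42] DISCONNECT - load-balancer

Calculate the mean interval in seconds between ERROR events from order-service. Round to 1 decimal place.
106.2

To calculate average interval:

1. Find all ERROR events for order-service in order
2. Calculate time gaps between consecutive events
3. Compute mean of gaps: 637 / 6 = 106.2 seconds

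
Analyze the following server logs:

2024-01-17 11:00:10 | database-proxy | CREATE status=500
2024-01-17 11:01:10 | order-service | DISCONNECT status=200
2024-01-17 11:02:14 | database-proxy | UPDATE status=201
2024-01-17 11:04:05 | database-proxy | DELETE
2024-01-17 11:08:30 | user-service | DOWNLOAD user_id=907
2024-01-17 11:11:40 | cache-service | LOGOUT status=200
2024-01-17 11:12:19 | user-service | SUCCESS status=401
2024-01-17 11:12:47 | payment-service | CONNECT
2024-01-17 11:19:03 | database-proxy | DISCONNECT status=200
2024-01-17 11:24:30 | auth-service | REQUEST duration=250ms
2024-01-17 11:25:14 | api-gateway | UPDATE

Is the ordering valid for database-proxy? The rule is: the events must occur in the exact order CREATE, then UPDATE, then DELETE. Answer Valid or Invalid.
Valid

To validate ordering:

1. Required order: CREATE → UPDATE → DELETE
2. Rule: the events must occur in the exact order CREATE, then UPDATE, then DELETE
3. Check actual order of events for database-proxy
4. Result: Valid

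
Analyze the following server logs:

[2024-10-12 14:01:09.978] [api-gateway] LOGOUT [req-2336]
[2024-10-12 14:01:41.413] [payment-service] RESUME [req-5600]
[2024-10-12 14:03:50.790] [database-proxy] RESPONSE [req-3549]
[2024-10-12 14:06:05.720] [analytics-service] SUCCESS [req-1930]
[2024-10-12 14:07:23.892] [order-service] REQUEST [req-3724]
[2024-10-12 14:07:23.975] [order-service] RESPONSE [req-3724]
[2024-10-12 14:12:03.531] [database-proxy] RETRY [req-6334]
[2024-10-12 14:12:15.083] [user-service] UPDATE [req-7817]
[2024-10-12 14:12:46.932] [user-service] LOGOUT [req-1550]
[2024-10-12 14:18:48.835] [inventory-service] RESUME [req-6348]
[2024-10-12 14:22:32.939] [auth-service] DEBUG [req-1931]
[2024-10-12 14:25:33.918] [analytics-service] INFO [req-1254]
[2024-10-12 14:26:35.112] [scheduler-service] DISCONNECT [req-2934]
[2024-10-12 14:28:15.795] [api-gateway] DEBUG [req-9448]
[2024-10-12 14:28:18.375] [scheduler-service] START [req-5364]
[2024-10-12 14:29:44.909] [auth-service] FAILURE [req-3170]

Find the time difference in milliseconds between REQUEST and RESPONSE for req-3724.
83

To calculate latency:

1. Find REQUEST with id req-3724: 2024-10-12 14:07:23.892
2. Find RESPONSE with id req-3724: 2024-10-12 14:07:23.975
3. Latency: 2024-10-12 14:07:23.975 - 2024-10-12 14:07:23.892 = 83ms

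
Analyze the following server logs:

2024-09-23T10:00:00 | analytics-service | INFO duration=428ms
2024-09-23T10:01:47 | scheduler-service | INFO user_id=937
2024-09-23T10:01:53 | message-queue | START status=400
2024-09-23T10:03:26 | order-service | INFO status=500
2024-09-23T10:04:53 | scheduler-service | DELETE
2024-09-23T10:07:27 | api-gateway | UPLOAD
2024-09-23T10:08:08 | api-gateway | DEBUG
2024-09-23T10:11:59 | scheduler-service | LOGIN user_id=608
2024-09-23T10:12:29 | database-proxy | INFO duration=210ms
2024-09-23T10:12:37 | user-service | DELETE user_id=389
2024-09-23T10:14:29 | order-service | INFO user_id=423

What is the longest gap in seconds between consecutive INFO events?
543

To find the longest gap:

1. Extract all INFO events in chronological order
2. Calculate time differences between consecutive events
3. Find the maximum difference
4. Longest gap: 543 seconds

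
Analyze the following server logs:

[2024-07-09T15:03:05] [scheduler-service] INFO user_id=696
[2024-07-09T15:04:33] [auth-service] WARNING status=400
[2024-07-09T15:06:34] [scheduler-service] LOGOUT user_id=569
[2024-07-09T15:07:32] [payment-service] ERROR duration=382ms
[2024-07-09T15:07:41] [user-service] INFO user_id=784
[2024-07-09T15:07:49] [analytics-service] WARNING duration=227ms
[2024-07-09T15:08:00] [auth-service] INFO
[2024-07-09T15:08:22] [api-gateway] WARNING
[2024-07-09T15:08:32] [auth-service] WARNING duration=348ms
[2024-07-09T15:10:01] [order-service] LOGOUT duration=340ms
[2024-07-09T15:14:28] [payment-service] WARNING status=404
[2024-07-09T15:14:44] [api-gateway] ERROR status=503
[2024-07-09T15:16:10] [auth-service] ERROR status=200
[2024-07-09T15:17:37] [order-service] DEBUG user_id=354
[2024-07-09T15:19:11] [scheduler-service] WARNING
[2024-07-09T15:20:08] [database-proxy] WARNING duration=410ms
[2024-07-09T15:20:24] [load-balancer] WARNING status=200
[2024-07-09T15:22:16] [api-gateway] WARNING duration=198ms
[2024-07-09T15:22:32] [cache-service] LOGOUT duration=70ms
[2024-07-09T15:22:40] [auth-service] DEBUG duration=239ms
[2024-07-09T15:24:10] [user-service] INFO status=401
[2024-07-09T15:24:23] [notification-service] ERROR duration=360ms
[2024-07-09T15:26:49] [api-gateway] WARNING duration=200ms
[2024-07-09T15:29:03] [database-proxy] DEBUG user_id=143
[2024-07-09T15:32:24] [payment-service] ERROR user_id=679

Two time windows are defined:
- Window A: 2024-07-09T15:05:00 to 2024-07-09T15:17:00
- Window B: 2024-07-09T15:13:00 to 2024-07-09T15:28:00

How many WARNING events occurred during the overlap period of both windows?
1

To find overlap events:

1. Window A: 2024-07-09T15:05:00 to 2024-07-09T15:17:00
2. Window B: 2024-07-09T15:13:00 to 2024-07-09T15:28:00
3. Overlap period: 2024-07-09T15:13:00 to 2024-07-09T15:17:00
4. Count WARNING events in overlap: 1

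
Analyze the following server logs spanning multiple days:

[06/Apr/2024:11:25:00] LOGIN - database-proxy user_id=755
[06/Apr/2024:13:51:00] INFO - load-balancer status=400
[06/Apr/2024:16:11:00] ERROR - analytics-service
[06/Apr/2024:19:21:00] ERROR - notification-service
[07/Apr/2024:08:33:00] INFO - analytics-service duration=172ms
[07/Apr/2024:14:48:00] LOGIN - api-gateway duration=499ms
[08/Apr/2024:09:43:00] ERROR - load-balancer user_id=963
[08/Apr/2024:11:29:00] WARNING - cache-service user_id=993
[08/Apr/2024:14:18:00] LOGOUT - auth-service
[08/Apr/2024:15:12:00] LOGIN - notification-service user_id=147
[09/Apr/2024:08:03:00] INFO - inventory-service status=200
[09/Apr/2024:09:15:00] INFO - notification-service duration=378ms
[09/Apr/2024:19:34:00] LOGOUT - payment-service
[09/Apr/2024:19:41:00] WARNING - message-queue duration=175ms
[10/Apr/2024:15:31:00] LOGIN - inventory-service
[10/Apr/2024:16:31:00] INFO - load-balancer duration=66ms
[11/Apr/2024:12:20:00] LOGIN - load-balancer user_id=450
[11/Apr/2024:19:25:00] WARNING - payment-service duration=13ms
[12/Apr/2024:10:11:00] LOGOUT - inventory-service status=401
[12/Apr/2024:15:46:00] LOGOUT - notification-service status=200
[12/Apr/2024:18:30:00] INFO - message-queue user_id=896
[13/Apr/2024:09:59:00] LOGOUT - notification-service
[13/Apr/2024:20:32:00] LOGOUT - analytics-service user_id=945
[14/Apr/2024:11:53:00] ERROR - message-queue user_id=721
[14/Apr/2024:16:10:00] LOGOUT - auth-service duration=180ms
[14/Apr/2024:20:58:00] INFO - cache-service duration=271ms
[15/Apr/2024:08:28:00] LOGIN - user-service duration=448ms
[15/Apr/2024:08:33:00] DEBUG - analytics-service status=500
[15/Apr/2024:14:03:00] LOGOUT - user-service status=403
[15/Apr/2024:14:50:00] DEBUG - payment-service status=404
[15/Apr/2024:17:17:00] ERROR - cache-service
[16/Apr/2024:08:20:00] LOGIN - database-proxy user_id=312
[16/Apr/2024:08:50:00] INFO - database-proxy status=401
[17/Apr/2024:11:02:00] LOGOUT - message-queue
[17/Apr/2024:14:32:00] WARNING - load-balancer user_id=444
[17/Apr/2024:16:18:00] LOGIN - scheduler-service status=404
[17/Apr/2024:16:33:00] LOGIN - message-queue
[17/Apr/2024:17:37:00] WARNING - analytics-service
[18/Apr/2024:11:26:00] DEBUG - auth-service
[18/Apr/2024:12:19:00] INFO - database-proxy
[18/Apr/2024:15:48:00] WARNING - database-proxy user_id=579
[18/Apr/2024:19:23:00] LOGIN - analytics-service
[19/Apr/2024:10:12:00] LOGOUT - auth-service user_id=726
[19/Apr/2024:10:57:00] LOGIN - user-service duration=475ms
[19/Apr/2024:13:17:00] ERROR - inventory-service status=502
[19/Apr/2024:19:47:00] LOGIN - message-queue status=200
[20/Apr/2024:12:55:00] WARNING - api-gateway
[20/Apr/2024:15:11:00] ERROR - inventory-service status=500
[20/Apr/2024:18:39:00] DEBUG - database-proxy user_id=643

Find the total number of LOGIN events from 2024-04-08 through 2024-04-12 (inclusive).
3

To filter by date range:

1. Date range: 2024-04-08 through 2024-04-12, both dates inclusive
2. Filter for LOGIN events whose date falls in this range
3. Count matching events: 3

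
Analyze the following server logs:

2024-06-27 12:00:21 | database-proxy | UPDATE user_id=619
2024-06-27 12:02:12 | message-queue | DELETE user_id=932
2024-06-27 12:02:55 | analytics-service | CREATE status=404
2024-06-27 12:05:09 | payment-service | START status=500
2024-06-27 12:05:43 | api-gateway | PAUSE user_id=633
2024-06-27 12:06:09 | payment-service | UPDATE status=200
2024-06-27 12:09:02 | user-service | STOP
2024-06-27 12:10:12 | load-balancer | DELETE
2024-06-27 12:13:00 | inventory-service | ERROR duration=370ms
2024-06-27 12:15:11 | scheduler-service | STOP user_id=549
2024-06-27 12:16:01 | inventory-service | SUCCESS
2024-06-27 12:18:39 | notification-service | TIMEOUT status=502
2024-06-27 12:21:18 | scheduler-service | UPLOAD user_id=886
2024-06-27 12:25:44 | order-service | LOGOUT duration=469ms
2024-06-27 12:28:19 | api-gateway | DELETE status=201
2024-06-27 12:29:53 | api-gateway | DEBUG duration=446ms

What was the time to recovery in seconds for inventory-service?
181

To calculate recovery time:

1. Find ERROR event for inventory-service: 2024-06-27 12:13:00
2. Find next SUCCESS event for inventory-service: 2024-06-27 12:16:01
3. Recovery time: 2024-06-27 12:16:01 - 2024-06-27 12:13:00 = 181 seconds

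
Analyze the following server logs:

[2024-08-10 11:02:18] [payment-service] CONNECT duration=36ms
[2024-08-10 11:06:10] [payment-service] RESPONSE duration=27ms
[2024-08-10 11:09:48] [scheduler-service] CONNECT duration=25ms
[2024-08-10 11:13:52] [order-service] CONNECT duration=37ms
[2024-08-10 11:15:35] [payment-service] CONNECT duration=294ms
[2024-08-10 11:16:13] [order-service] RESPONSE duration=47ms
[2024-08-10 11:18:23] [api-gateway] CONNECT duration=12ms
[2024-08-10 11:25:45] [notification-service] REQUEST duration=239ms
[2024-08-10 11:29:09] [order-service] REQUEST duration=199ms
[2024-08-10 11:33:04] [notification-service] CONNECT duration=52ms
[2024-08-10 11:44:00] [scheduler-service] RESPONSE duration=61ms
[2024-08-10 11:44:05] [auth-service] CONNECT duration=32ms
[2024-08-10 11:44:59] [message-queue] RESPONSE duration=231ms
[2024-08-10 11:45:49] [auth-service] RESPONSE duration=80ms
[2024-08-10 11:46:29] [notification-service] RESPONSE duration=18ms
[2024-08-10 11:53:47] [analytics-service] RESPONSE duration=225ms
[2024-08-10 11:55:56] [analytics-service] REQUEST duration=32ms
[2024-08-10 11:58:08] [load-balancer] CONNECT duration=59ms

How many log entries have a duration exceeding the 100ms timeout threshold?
5

To count timeouts:

1. Threshold: 100ms
2. Extract duration from each log entry
3. Count entries where duration > 100
4. Timeout count: 5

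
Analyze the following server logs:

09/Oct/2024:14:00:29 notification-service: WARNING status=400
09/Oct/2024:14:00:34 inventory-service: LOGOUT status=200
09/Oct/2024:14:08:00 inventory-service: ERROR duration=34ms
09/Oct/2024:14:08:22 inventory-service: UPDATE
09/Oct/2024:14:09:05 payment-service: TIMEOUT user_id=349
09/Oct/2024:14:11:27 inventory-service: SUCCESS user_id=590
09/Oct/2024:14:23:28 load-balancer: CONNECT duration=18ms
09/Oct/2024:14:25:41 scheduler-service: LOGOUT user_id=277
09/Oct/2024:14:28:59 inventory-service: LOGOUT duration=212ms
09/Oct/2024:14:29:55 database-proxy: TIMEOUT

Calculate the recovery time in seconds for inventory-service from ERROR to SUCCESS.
207

To calculate recovery time:

1. Find ERROR event for inventory-service: 09/Oct/2024:14:08:00
2. Find next SUCCESS event for inventory-service: 09/Oct/2024:14:11:27
3. Recovery time: 09/Oct/2024:14:11:27 - 09/Oct/2024:14:08:00 = 207 seconds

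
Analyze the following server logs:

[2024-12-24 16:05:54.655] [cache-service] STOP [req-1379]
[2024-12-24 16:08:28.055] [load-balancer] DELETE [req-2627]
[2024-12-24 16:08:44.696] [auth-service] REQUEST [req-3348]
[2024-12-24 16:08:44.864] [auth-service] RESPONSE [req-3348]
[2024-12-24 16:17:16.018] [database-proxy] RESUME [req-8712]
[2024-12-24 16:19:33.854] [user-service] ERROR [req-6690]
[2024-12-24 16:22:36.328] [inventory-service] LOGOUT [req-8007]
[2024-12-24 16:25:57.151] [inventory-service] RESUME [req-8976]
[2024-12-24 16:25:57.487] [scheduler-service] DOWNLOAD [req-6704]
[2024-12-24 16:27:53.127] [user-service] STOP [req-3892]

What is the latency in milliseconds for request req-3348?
168

To calculate latency:

1. Find REQUEST with id req-3348: 2024-12-24 16:08:44.696
2. Find RESPONSE with id req-3348: 2024-12-24 16:08:44.864
3. Latency: 2024-12-24 16:08:44.864 - 2024-12-24 16:08:44.696 = 168ms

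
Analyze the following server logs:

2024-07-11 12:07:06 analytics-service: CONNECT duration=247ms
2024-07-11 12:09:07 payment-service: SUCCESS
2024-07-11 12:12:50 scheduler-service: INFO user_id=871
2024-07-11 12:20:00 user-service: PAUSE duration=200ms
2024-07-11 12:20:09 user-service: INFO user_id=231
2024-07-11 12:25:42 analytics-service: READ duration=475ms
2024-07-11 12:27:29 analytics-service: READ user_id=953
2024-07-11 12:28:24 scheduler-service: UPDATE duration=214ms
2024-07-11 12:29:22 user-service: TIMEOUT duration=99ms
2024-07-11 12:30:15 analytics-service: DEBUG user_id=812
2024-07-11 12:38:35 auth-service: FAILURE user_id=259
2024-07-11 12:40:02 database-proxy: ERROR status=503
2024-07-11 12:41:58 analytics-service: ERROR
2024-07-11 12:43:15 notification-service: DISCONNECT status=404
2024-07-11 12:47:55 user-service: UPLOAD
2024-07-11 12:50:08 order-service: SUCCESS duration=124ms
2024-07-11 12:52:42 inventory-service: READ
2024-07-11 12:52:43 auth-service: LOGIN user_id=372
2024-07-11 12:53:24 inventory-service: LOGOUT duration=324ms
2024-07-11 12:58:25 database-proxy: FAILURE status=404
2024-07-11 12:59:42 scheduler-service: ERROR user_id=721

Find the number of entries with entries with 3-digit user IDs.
7

To find matching entries:

1. Pattern to match: entries with 3-digit user IDs
2. Scan each log entry for the pattern
3. Count matches: 7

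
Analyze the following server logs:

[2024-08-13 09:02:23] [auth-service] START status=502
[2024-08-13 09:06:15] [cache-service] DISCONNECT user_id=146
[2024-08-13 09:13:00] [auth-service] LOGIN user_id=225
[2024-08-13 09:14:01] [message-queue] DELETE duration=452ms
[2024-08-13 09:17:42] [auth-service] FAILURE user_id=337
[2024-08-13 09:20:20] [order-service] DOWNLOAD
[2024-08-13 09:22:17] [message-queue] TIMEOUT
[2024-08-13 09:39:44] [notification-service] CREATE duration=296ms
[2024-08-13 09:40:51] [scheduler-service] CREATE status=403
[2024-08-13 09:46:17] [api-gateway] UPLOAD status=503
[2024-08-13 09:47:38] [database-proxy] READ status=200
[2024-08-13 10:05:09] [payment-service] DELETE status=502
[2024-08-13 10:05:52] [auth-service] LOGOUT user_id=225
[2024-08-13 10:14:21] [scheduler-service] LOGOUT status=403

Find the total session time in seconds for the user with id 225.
3172

To calculate session duration:

1. Find LOGIN event for user_id=225: 2024-08-13 09:13:00
2. Find LOGOUT event for user_id=225: 2024-08-13 10:05:52
3. Session duration: 2024-08-13 10:05:52 - 2024-08-13 09:13:00 = 3172 seconds (52 minutes)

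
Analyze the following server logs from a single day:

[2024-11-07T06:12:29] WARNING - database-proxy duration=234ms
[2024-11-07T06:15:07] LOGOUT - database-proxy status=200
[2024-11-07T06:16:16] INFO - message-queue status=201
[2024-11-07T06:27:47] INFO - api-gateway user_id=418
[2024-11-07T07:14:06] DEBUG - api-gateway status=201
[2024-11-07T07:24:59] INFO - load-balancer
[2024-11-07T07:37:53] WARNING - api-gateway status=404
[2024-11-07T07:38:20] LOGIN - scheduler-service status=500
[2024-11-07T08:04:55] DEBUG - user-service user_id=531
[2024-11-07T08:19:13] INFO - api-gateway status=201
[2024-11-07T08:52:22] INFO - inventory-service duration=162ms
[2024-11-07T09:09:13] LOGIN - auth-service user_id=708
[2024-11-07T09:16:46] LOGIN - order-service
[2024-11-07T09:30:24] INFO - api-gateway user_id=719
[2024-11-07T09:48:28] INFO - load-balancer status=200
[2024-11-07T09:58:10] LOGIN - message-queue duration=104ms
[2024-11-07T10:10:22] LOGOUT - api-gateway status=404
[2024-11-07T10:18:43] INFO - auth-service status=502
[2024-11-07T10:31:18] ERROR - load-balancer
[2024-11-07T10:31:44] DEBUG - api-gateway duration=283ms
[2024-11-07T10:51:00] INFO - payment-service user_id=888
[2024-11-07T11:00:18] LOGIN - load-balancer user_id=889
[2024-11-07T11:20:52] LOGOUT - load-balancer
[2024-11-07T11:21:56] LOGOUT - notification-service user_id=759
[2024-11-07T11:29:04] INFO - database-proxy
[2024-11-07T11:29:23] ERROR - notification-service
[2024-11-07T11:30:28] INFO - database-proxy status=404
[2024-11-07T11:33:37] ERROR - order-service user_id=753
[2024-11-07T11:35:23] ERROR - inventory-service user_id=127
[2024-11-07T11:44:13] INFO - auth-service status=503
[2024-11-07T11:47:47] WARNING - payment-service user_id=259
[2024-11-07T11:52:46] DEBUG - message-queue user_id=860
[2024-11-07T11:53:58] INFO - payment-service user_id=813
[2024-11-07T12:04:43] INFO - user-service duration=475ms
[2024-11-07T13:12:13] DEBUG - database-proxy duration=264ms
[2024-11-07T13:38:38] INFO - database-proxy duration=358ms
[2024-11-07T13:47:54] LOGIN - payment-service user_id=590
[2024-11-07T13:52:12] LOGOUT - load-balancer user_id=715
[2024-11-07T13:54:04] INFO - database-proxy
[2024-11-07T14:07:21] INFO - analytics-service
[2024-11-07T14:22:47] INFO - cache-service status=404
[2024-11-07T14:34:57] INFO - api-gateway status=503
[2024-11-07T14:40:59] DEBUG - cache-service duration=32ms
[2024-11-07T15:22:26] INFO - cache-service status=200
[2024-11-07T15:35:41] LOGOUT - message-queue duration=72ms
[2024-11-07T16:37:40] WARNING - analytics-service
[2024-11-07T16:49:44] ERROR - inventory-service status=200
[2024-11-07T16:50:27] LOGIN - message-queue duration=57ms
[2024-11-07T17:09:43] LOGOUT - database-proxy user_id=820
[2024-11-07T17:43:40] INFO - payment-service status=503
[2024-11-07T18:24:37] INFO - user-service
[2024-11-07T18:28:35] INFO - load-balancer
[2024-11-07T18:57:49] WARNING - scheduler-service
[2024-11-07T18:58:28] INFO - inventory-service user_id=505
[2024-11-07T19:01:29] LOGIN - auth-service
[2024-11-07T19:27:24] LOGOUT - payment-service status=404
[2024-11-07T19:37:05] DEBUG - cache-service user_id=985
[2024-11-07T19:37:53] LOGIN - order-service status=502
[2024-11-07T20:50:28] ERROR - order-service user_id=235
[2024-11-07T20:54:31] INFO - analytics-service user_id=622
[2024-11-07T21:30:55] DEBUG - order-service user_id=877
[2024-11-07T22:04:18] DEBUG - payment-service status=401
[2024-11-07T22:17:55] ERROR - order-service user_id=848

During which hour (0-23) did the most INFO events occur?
11

To find the peak hour:

1. Group all INFO events by hour
2. Count events in each hour
3. Find hour with maximum count
4. Peak hour: 11 (with 4 events)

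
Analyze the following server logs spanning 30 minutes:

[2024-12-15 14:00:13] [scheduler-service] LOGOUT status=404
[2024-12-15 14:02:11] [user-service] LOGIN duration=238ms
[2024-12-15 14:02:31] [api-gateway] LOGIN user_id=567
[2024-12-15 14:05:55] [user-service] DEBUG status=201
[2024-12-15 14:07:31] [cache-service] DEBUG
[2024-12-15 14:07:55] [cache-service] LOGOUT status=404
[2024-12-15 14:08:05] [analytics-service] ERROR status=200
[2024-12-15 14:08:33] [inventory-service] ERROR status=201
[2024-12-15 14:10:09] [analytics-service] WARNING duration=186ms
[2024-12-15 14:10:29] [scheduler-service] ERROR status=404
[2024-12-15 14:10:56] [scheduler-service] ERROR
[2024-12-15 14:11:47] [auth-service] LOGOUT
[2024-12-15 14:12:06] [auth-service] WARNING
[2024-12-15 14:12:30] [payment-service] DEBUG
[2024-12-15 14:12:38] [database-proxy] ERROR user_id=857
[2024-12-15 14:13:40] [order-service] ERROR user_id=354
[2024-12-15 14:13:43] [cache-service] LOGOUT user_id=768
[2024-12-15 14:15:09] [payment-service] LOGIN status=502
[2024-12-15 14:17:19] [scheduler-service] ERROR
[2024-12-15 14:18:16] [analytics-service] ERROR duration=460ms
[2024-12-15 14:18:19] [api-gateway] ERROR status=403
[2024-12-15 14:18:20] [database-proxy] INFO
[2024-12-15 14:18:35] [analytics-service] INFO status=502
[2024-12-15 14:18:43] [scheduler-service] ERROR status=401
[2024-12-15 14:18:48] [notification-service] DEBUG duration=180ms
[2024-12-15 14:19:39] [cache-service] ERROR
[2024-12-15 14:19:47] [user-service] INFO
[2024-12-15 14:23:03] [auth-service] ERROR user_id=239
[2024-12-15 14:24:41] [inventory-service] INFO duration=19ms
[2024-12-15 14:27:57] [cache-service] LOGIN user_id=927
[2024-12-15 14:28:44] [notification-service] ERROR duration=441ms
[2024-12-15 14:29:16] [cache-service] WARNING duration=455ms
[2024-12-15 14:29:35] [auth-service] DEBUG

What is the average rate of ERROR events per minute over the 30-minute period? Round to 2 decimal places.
0.43

To calculate the rate:

1. Count total ERROR events: 13
2. Total time period: 30 minutes
3. Rate = 13 / 30 = 0.43 events per minute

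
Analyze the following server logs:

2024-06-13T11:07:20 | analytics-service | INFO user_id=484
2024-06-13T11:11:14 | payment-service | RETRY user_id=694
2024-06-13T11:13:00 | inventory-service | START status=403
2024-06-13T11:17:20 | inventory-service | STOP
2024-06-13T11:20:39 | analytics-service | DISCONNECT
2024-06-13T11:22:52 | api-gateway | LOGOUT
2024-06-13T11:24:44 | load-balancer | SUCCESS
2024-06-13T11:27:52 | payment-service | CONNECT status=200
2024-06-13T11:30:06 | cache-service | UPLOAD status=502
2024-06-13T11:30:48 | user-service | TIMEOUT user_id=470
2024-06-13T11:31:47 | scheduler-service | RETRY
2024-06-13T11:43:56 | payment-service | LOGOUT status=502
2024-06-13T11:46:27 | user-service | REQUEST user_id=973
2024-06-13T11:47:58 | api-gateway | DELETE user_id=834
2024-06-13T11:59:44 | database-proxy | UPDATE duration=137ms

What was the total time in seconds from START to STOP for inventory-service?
260

To calculate state duration:

1. Find START event for inventory-service: 2024-06-13T11:13:00
2. Find STOP event for inventory-service: 2024-06-13T11:17:20
3. Calculate duration: 2024-06-13T11:17:20 - 2024-06-13T11:13:00 = 260 seconds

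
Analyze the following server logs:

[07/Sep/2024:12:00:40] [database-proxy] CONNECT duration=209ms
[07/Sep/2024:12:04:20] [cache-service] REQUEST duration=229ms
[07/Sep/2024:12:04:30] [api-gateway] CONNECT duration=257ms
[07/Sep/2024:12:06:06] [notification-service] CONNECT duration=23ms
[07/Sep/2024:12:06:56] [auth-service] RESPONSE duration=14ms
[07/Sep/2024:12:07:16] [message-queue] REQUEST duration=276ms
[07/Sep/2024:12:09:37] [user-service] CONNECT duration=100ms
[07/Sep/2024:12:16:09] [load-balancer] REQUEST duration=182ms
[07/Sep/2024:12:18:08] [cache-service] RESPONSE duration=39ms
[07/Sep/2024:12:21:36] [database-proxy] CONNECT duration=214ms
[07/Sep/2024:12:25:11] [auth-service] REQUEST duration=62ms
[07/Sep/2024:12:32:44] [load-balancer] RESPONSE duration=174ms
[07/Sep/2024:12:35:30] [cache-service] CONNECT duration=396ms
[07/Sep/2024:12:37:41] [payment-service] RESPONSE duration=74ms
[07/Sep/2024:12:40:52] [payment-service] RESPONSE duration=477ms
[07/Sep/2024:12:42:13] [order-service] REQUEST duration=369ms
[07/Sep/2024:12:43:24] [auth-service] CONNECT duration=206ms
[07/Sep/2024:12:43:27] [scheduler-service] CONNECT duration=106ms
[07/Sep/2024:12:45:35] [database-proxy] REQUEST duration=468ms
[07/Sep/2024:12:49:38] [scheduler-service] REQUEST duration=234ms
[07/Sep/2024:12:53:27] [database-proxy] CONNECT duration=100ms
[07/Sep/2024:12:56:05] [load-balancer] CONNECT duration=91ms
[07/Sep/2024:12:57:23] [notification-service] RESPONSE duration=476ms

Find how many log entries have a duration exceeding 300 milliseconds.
5

To count timeouts:

1. Threshold: 300ms
2. Extract duration from each log entry
3. Count entries where duration > 300
4. Timeout count: 5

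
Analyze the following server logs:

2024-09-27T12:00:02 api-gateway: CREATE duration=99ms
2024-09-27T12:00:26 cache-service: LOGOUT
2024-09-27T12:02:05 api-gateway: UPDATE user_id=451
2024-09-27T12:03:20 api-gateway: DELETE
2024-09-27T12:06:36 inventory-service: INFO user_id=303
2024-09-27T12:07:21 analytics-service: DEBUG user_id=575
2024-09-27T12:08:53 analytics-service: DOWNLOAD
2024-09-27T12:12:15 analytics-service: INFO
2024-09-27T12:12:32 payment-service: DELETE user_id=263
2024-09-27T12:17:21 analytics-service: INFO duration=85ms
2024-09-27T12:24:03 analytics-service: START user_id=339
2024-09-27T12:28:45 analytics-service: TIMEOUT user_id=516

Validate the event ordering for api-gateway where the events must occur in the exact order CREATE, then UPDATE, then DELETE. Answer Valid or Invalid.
Valid

To validate ordering:

1. Required order: CREATE → UPDATE → DELETE
2. Rule: the events must occur in the exact order CREATE, then UPDATE, then DELETE
3. Check actual order of events for api-gateway
4. Result: Valid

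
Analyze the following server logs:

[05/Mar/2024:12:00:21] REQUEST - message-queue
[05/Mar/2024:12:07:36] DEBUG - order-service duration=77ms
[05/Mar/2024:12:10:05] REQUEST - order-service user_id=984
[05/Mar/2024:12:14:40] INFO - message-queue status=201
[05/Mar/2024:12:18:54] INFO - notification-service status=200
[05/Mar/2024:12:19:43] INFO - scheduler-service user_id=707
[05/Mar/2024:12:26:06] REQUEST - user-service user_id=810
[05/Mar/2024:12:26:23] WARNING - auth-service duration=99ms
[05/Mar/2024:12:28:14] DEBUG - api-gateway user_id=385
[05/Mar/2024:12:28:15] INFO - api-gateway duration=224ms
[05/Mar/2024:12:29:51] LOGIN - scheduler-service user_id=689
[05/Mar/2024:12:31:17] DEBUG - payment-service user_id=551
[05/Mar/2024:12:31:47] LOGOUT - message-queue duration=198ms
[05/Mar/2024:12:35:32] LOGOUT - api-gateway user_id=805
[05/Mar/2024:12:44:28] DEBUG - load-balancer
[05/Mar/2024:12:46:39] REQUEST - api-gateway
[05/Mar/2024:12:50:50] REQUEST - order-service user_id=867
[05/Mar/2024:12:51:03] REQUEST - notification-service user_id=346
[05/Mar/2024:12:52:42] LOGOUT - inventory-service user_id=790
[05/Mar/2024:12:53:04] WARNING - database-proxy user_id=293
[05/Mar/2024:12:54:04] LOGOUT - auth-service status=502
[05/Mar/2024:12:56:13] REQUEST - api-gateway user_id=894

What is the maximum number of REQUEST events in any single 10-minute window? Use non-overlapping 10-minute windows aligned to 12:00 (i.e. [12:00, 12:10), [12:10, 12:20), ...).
3

To find the burst window:

1. Divide the log period into non-overlapping 10-minute windows starting at 12:00
2. Count REQUEST events in each window
3. Find the window with maximum count
4. Maximum events in a window: 3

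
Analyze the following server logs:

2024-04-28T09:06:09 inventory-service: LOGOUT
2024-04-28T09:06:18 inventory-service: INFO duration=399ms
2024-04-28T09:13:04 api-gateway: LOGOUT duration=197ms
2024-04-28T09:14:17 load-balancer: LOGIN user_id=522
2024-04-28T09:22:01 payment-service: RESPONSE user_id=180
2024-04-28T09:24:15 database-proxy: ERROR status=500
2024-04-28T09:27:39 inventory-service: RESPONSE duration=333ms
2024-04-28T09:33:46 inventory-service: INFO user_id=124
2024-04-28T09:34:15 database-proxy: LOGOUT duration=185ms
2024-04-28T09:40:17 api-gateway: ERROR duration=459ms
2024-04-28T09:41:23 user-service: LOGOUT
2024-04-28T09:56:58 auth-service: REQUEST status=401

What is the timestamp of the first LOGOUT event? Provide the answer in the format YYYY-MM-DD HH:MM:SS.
2024-04-28 09:06:09

To find the first event:

1. Filter for all LOGOUT events
2. Sort by timestamp
3. Select the first one
4. Timestamp: 2024-04-28 09:06:09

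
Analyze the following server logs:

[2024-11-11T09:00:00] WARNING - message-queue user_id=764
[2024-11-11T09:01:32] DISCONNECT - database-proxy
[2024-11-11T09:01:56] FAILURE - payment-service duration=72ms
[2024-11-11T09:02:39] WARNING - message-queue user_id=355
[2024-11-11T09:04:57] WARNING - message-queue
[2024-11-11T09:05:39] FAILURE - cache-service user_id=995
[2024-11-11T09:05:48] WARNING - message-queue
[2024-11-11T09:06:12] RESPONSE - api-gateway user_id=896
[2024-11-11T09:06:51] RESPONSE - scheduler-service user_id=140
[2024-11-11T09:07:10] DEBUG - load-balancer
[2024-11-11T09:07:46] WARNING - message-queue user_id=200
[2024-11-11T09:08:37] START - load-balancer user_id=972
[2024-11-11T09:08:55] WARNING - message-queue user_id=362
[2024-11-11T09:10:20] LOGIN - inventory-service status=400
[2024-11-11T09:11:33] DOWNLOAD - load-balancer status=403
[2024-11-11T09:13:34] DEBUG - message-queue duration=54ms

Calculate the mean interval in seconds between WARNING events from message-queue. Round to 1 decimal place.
107.0

To calculate average interval:

1. Find all WARNING events for message-queue in order
2. Calculate time gaps between consecutive events
3. Compute mean of gaps: 535 / 5 = 107.0 seconds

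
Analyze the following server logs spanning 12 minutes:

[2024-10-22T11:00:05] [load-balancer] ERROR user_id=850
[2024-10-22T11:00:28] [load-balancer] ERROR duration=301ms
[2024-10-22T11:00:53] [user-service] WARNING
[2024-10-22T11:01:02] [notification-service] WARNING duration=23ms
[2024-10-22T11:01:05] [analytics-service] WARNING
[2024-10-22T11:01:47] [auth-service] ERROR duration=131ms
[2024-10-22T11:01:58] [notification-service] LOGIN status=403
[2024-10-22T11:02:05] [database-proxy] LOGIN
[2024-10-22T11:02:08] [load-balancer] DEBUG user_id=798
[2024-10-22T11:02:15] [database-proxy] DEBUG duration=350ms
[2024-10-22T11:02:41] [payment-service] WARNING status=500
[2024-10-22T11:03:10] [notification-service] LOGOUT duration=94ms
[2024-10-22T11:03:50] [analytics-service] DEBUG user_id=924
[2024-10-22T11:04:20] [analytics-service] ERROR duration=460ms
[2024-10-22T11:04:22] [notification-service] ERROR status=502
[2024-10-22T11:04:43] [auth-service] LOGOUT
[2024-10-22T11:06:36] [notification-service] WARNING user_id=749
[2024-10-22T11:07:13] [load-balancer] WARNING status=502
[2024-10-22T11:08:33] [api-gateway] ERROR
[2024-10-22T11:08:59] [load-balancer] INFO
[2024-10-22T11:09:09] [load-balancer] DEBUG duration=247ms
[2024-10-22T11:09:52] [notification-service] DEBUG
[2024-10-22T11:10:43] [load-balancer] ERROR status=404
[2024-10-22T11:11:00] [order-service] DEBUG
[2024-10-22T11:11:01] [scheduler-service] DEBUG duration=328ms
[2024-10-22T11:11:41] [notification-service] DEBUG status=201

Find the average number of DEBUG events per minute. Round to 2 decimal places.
0.67

To calculate the rate:

1. Count total DEBUG events: 8
2. Total time period: 12 minutes
3. Rate = 8 / 12 = 0.67 events per minute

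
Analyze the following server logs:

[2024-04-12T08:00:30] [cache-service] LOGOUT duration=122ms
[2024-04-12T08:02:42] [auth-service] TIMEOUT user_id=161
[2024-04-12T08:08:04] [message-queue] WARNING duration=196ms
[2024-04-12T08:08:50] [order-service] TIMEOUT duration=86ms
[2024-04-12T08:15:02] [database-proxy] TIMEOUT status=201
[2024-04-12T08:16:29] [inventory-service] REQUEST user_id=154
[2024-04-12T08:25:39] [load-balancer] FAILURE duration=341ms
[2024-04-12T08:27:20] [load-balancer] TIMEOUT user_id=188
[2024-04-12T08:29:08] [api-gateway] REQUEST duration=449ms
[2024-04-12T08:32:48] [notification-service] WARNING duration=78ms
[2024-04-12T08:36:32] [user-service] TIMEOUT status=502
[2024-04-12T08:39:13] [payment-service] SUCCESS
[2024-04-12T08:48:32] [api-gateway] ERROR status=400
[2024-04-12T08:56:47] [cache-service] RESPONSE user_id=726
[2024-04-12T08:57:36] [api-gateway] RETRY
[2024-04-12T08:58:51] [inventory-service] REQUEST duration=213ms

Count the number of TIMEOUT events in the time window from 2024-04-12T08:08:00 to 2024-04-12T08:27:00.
2

To count events in the time window:

1. Window boundaries: 2024-04-12T08:08:00 to 2024-04-12T08:27:00
2. Filter for TIMEOUT events within this window
3. Count matching events: 2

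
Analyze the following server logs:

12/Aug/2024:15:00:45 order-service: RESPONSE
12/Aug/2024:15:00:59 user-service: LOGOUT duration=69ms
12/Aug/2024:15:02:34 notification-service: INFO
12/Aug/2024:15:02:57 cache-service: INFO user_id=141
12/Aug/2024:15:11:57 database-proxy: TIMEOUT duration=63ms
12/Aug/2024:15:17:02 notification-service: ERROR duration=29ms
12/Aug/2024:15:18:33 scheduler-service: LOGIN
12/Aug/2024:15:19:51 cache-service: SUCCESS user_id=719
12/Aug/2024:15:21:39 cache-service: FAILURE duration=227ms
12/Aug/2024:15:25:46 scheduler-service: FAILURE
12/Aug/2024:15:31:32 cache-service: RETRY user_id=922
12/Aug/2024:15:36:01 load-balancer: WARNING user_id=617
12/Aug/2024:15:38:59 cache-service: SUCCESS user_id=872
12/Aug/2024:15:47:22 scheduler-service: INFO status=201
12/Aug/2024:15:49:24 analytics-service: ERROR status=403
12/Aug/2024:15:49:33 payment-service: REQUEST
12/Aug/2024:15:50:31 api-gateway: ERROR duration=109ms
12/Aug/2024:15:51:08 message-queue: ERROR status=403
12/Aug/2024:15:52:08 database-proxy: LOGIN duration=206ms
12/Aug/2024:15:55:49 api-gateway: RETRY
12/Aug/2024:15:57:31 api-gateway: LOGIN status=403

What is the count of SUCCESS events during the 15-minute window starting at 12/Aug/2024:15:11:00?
1

To count events in the time window:

1. Window boundaries: 12/Aug/2024:15:11:00 to 12/Aug/2024:15:26:00
2. Filter for SUCCESS events within this window
3. Count matching events: 1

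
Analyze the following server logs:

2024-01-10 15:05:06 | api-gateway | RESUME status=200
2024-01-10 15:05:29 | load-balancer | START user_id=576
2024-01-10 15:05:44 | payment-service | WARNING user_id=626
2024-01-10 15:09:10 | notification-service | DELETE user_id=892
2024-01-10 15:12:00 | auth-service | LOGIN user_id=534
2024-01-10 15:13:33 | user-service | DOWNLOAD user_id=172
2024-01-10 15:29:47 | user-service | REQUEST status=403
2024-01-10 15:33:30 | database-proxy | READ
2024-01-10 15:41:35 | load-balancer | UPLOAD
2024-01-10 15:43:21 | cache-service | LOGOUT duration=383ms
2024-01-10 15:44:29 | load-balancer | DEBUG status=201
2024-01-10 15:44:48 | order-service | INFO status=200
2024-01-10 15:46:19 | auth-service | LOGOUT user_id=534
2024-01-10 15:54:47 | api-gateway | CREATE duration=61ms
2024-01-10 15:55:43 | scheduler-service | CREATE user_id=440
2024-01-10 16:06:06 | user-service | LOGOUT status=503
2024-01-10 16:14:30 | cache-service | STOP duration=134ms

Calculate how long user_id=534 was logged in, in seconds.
2059

To calculate session duration:

1. Find LOGIN event for user_id=534: 2024-01-10 15:12:00
2. Find LOGOUT event for user_id=534: 2024-01-10 15:46:19
3. Session duration: 2024-01-10 15:46:19 - 2024-01-10 15:12:00 = 2059 seconds (34 minutes)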